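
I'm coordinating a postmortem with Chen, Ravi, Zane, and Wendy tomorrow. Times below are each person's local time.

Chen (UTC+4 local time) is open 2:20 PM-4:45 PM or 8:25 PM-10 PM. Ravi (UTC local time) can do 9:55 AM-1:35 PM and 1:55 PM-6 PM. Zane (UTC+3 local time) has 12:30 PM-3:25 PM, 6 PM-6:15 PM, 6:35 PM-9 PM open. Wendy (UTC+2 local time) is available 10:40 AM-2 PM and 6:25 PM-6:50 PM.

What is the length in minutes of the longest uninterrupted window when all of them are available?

Chen in UTC: 10:20-12:45, 16:25-18:00 (subtract 4h to convert from UTC+4).
Ravi in UTC: 09:55-13:35, 13:55-18:00.
Zane in UTC: 09:30-12:25, 15:00-15:15, 15:35-18:00 (subtract 3h to convert from UTC+3).
Wendy in UTC: 08:40-12:00, 16:25-16:50 (subtract 2h to convert from UTC+2).
Chen ∩ Ravi: 10:20-12:45, 16:25-18:00.
Chen ∩ Ravi ∩ Zane: 10:20-12:25, 16:25-18:00.
Chen ∩ Ravi ∩ Zane ∩ Wendy: 10:20-12:00, 16:25-16:50.
Those are the intersection windows.
The longest is 10:20-12:00 at 100 minutes.

100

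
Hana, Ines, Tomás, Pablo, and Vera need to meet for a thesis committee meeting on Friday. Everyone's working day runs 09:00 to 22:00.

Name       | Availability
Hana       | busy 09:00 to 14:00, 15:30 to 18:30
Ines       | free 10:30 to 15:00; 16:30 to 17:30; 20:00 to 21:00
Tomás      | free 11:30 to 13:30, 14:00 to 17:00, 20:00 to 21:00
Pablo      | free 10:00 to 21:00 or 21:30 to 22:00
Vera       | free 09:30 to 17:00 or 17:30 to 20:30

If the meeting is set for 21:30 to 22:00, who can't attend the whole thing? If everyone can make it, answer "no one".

Hana free: 14:00-15:30, 18:30-22:00 (invert busy blocks within the working day).
Ines free: 10:30-15:00, 16:30-17:30, 20:00-21:00.
Tomás free: 11:30-13:30, 14:00-17:00, 20:00-21:00.
Pablo free: 10:00-21:00, 21:30-22:00.
Vera free: 09:30-17:00, 17:30-20:30.
Hana: free for 21:30-22:00. Ines: not fully free for 21:30-22:00. Tomás: not fully free for 21:30-22:00. Pablo: free for 21:30-22:00. Vera: not fully free for 21:30-22:00.

Ines, Tomás, Vera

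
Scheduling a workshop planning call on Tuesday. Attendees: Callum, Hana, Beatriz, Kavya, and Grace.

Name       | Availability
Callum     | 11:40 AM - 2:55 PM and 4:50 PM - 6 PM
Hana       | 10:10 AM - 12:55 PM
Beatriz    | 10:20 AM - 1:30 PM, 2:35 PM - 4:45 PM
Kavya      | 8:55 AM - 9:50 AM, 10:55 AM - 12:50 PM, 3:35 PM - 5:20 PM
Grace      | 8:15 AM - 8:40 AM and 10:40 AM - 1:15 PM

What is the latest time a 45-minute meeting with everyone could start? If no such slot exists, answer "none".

12:05

Callum ∩ Hana: 11:40-12:55.
Callum ∩ Hana ∩ Beatriz: 11:40-12:55.
Callum ∩ Hana ∩ Beatriz ∩ Kavya: 11:40-12:50.
Callum ∩ Hana ∩ Beatriz ∩ Kavya ∩ Grace: 11:40-12:50.
The last common window of at least 45 minutes is 11:40-12:50; a 45-minute meeting can start as late as 12:05 and still end by 12:50.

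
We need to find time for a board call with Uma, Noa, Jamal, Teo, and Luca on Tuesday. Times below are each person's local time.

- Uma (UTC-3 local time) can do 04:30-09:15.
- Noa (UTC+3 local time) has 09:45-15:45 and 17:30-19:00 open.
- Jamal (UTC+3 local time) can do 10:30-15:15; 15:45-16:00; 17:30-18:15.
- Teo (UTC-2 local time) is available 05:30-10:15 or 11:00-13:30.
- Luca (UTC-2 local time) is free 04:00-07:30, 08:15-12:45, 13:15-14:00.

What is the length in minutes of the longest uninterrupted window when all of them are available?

Uma in UTC: 07:30-12:15 (add 3h to convert from UTC-3).
Noa in UTC: 06:45-12:45, 14:30-16:00 (subtract 3h to convert from UTC+3).
Jamal in UTC: 07:30-12:15, 12:45-13:00, 14:30-15:15 (subtract 3h to convert from UTC+3).
Teo in UTC: 07:30-12:15, 13:00-15:30 (add 2h to convert from UTC-2).
Luca in UTC: 06:00-09:30, 10:15-14:45, 15:15-16:00 (add 2h to convert from UTC-2).
Uma ∩ Noa: 07:30-12:15.
Uma ∩ Noa ∩ Jamal: 07:30-12:15.
Uma ∩ Noa ∩ Jamal ∩ Teo: 07:30-12:15.
Uma ∩ Noa ∩ Jamal ∩ Teo ∩ Luca: 07:30-09:30, 10:15-12:15.
The longest is 07:30-09:30 at 120 minutes.

120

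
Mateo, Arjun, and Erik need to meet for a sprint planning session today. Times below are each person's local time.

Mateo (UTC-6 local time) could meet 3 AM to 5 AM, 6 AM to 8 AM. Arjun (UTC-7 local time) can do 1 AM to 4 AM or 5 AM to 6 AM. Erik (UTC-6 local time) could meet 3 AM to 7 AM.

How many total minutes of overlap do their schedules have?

180

Mateo in UTC: 09:00-11:00, 12:00-14:00 (add 6h to convert from UTC-6).
Arjun in UTC: 08:00-11:00, 12:00-13:00 (add 7h to convert from UTC-7).
Erik in UTC: 09:00-13:00 (add 6h to convert from UTC-6).
Mateo ∩ Arjun: 09:00-11:00, 12:00-13:00.
Mateo ∩ Arjun ∩ Erik: 09:00-11:00, 12:00-13:00.
So the common availability across everyone is 09:00-11:00, 12:00-13:00.
Summing the common windows: 120 + 60 = 180 minutes.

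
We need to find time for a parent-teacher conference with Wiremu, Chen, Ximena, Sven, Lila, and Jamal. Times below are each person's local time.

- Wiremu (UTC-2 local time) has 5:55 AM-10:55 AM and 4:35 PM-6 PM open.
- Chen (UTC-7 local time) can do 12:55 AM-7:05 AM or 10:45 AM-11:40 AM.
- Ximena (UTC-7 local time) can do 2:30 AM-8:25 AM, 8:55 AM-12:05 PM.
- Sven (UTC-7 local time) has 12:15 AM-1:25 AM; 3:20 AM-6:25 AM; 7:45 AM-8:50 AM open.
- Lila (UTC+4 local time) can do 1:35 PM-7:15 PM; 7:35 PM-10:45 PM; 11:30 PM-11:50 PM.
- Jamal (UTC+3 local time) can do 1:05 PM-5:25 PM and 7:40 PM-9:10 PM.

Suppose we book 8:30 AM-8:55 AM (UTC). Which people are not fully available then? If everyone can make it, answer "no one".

Jamal, Lila, Sven, Ximena

Wiremu in UTC: 07:55-12:55, 18:35-20:00 (add 2h to convert from UTC-2).
Chen in UTC: 07:55-14:05, 17:45-18:40 (add 7h to convert from UTC-7).
Ximena in UTC: 09:30-15:25, 15:55-19:05 (add 7h to convert from UTC-7).
Sven in UTC: 07:15-08:25, 10:20-13:25, 14:45-15:50 (add 7h to convert from UTC-7).
Lila in UTC: 09:35-15:15, 15:35-18:45, 19:30-19:50 (subtract 4h to convert from UTC+4).
Jamal in UTC: 10:05-14:25, 16:40-18:10 (subtract 3h to convert from UTC+3).
Wiremu: free for 08:30-08:55. Chen: free for 08:30-08:55. Ximena: not fully free for 08:30-08:55. Sven: not fully free for 08:30-08:55. Lila: not fully free for 08:30-08:55. Jamal: not fully free for 08:30-08:55.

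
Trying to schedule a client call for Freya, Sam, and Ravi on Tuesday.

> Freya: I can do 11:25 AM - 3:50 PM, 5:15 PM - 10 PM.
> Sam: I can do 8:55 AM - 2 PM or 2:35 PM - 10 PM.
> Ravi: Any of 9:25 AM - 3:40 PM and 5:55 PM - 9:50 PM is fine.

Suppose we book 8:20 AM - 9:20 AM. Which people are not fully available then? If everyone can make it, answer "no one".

Freya: not fully free for 08:20-09:20. Sam: not fully free for 08:20-09:20. Ravi: not fully free for 08:20-09:20.

Freya, Ravi, Sam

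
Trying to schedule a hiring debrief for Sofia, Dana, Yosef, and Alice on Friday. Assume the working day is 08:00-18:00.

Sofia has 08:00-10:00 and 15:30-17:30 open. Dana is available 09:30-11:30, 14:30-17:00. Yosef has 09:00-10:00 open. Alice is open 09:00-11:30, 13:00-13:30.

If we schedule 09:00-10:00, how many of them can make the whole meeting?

3

Sofia, Yosef, and Alice can make the full 09:00-10:00 slot — that's 3.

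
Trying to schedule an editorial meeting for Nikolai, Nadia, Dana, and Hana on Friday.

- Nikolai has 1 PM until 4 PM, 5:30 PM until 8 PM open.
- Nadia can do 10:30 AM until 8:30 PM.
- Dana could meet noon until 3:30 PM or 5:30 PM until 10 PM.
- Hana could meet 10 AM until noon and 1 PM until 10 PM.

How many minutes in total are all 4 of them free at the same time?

300

Nikolai ∩ Nadia: 13:00-16:00, 17:30-20:00.
Nikolai ∩ Nadia ∩ Dana: 13:00-15:30, 17:30-20:00.
Nikolai ∩ Nadia ∩ Dana ∩ Hana: 13:00-15:30, 17:30-20:00.
Those are the intersection windows.
Summing the common windows: 150 + 150 = 300 minutes.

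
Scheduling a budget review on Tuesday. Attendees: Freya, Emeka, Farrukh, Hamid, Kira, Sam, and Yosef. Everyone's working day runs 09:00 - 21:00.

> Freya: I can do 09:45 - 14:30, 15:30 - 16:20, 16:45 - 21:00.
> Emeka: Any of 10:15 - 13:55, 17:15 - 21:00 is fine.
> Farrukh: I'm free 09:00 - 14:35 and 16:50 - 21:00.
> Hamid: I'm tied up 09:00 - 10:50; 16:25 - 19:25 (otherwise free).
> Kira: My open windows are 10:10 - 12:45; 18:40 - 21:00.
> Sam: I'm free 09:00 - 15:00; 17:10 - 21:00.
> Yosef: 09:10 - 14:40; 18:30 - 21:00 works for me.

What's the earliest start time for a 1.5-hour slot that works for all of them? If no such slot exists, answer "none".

Freya free: 09:45-14:30, 15:30-16:20, 16:45-21:00.
Emeka free: 10:15-13:55, 17:15-21:00.
Farrukh free: 09:00-14:35, 16:50-21:00.
Hamid free: 10:50-16:25, 19:25-21:00 (invert busy blocks within the working day).
Kira free: 10:10-12:45, 18:40-21:00.
Sam free: 09:00-15:00, 17:10-21:00.
Yosef free: 09:10-14:40, 18:30-21:00.
Freya ∩ Emeka: 10:15-13:55, 17:15-21:00.
Freya ∩ Emeka ∩ Farrukh: 10:15-13:55, 17:15-21:00.
Freya ∩ Emeka ∩ Farrukh ∩ Hamid: 10:50-13:55, 19:25-21:00.
Freya ∩ Emeka ∩ Farrukh ∩ Hamid ∩ Kira: 10:50-12:45, 19:25-21:00.
Freya ∩ Emeka ∩ Farrukh ∩ Hamid ∩ Kira ∩ Sam: 10:50-12:45, 19:25-21:00.
Freya ∩ Emeka ∩ Farrukh ∩ Hamid ∩ Kira ∩ Sam ∩ Yosef: 10:50-12:45, 19:25-21:00.
So the common availability across everyone is 10:50-12:45, 19:25-21:00.
The first common window of at least 90 minutes is 10:50-12:45, so the earliest start is 10:50.

10:50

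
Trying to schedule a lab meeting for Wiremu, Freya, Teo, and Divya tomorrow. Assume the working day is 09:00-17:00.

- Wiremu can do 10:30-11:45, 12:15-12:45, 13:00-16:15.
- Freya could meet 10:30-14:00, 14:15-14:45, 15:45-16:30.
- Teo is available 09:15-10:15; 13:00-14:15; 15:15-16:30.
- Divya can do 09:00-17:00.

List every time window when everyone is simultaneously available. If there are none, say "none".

Wiremu ∩ Freya: 10:30-11:45, 12:15-12:45, 13:00-14:00, 14:15-14:45, 15:45-16:15.
Wiremu ∩ Freya ∩ Teo: 13:00-14:00, 15:45-16:15.
Wiremu ∩ Freya ∩ Teo ∩ Divya: 13:00-14:00, 15:45-16:15.

13:00-14:00, 15:45-16:15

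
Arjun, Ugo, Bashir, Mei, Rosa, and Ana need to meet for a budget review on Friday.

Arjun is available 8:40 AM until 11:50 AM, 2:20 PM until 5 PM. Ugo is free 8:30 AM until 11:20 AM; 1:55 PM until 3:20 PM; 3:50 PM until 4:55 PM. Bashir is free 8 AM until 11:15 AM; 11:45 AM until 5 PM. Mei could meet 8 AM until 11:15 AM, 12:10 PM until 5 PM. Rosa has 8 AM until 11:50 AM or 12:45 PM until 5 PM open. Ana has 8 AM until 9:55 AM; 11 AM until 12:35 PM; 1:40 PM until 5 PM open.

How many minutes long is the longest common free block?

75

Arjun ∩ Ugo: 08:40-11:20, 14:20-15:20, 15:50-16:55.
Arjun ∩ Ugo ∩ Bashir: 08:40-11:15, 14:20-15:20, 15:50-16:55.
Arjun ∩ Ugo ∩ Bashir ∩ Mei: 08:40-11:15, 14:20-15:20, 15:50-16:55.
Arjun ∩ Ugo ∩ Bashir ∩ Mei ∩ Rosa: 08:40-11:15, 14:20-15:20, 15:50-16:55.
Arjun ∩ Ugo ∩ Bashir ∩ Mei ∩ Rosa ∩ Ana: 08:40-09:55, 11:00-11:15, 14:20-15:20, 15:50-16:55.
Those are the intersection windows.
The longest is 08:40-09:55 at 75 minutes.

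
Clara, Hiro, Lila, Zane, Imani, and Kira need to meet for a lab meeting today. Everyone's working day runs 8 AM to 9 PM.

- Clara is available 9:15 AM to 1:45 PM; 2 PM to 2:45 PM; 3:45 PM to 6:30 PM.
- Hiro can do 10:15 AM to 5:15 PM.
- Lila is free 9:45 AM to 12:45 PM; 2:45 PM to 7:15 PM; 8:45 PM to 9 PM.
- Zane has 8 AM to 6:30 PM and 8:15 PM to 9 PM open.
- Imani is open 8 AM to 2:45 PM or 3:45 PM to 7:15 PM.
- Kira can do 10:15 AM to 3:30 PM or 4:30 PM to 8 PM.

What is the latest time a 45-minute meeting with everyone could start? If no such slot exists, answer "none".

16:30

Clara ∩ Hiro: 10:15-13:45, 14:00-14:45, 15:45-17:15.
Clara ∩ Hiro ∩ Lila: 10:15-12:45, 15:45-17:15.
Clara ∩ Hiro ∩ Lila ∩ Zane: 10:15-12:45, 15:45-17:15.
Clara ∩ Hiro ∩ Lila ∩ Zane ∩ Imani: 10:15-12:45, 15:45-17:15.
Clara ∩ Hiro ∩ Lila ∩ Zane ∩ Imani ∩ Kira: 10:15-12:45, 16:30-17:15.
The last common window of at least 45 minutes is 16:30-17:15; a 45-minute meeting can start as late as 16:30 and still end by 17:15.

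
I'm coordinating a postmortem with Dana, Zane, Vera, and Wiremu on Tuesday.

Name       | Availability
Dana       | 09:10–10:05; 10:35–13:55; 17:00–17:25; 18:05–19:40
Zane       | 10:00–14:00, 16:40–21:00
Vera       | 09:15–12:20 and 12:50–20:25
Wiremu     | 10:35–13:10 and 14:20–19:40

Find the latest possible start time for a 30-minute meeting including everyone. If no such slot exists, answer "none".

19:10

Dana ∩ Zane: 10:00-10:05, 10:35-13:55, 17:00-17:25, 18:05-19:40.
Dana ∩ Zane ∩ Vera: 10:00-10:05, 10:35-12:20, 12:50-13:55, 17:00-17:25, 18:05-19:40.
Dana ∩ Zane ∩ Vera ∩ Wiremu: 10:35-12:20, 12:50-13:10, 17:00-17:25, 18:05-19:40.
The last common window of at least 30 minutes is 18:05-19:40; a 30-minute meeting can start as late as 19:10 and still end by 19:40.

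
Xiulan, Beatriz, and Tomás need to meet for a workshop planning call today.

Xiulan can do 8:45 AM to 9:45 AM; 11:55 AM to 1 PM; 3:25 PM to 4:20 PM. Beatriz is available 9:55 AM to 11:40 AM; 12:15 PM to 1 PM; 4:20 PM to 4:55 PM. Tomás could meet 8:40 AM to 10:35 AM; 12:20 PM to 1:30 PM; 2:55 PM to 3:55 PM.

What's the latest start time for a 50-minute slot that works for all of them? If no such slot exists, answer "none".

Xiulan ∩ Beatriz: 12:15-13:00.
Xiulan ∩ Beatriz ∩ Tomás: 12:20-13:00.
Those are the intersection windows.
No common window is at least 50 minutes long.

none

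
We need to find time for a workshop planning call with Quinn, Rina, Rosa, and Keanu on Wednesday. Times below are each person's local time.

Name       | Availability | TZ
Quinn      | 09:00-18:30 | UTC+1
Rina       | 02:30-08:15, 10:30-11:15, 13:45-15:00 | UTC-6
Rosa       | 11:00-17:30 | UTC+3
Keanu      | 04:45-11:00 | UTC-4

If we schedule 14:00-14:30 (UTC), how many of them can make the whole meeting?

Quinn in UTC: 08:00-17:30 (subtract 1h to convert from UTC+1).
Rina in UTC: 08:30-14:15, 16:30-17:15, 19:45-21:00 (add 6h to convert from UTC-6).
Rosa in UTC: 08:00-14:30 (subtract 3h to convert from UTC+3).
Keanu in UTC: 08:45-15:00 (add 4h to convert from UTC-4).
Quinn, Rosa, and Keanu can make the full 14:00-14:30 slot — that's 3.

3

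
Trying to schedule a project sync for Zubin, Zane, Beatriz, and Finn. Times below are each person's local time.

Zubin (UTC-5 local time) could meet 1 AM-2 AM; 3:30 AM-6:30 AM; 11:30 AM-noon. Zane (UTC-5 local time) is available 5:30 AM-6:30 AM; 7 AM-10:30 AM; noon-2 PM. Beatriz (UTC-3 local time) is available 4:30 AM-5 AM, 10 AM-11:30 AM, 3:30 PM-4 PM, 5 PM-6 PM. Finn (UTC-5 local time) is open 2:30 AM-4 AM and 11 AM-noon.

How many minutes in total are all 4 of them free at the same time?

Zubin in UTC: 06:00-07:00, 08:30-11:30, 16:30-17:00 (add 5h to convert from UTC-5).
Zane in UTC: 10:30-11:30, 12:00-15:30, 17:00-19:00 (add 5h to convert from UTC-5).
Beatriz in UTC: 07:30-08:00, 13:00-14:30, 18:30-19:00, 20:00-21:00 (add 3h to convert from UTC-3).
Finn in UTC: 07:30-09:00, 16:00-17:00 (add 5h to convert from UTC-5).
Zubin ∩ Zane: 10:30-11:30.
Zubin ∩ Zane ∩ Beatriz: ∅.
Zubin ∩ Zane ∩ Beatriz ∩ Finn: ∅.
There is no time when everyone is free.
There is no common window, so the total is 0 minutes.

0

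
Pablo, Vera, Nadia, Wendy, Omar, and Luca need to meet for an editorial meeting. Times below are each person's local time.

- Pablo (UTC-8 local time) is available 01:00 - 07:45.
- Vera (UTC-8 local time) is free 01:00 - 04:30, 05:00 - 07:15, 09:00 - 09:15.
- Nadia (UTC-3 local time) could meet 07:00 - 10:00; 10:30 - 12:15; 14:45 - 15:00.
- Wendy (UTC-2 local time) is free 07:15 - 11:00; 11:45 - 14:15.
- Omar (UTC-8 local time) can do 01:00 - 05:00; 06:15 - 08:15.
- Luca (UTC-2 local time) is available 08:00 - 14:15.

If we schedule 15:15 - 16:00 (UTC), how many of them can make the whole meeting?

3

Pablo in UTC: 09:00-15:45 (add 8h to convert from UTC-8).
Vera in UTC: 09:00-12:30, 13:00-15:15, 17:00-17:15 (add 8h to convert from UTC-8).
Nadia in UTC: 10:00-13:00, 13:30-15:15, 17:45-18:00 (add 3h to convert from UTC-3).
Wendy in UTC: 09:15-13:00, 13:45-16:15 (add 2h to convert from UTC-2).
Omar in UTC: 09:00-13:00, 14:15-16:15 (add 8h to convert from UTC-8).
Luca in UTC: 10:00-16:15 (add 2h to convert from UTC-2).
Wendy, Omar, and Luca can make the full 15:15-16:00 slot — that's 3.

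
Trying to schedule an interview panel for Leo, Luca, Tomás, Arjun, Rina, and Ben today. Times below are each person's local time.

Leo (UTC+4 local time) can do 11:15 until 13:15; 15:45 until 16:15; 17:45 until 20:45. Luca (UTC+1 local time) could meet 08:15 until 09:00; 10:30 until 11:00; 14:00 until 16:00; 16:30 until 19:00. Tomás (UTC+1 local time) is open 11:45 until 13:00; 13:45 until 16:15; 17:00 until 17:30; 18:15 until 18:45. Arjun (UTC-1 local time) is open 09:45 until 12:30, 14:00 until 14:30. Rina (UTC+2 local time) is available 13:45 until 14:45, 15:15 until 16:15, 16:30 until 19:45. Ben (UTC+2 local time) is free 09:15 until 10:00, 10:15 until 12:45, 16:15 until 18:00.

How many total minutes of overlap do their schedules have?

0

Leo in UTC: 07:15-09:15, 11:45-12:15, 13:45-16:45 (subtract 4h to convert from UTC+4).
Luca in UTC: 07:15-08:00, 09:30-10:00, 13:00-15:00, 15:30-18:00 (subtract 1h to convert from UTC+1).
Tomás in UTC: 10:45-12:00, 12:45-15:15, 16:00-16:30, 17:15-17:45 (subtract 1h to convert from UTC+1).
Arjun in UTC: 10:45-13:30, 15:00-15:30 (add 1h to convert from UTC-1).
Rina in UTC: 11:45-12:45, 13:15-14:15, 14:30-17:45 (subtract 2h to convert from UTC+2).
Ben in UTC: 07:15-08:00, 08:15-10:45, 14:15-16:00 (subtract 2h to convert from UTC+2).
Leo ∩ Luca: 07:15-08:00, 13:45-15:00, 15:30-16:45.
Leo ∩ Luca ∩ Tomás: 13:45-15:00, 16:00-16:30.
Leo ∩ Luca ∩ Tomás ∩ Arjun: ∅.
Leo ∩ Luca ∩ Tomás ∩ Arjun ∩ Rina: ∅.
Leo ∩ Luca ∩ Tomás ∩ Arjun ∩ Rina ∩ Ben: ∅.
There is no time when everyone is free.
There is no common window, so the total is 0 minutes.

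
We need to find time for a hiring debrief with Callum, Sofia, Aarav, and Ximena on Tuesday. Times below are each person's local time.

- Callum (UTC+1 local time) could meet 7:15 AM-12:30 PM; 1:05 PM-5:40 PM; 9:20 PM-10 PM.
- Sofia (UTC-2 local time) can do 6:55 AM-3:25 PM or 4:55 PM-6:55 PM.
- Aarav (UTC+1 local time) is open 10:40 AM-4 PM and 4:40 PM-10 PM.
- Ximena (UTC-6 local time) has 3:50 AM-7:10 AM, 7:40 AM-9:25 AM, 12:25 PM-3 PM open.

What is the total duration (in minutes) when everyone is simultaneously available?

Callum in UTC: 06:15-11:30, 12:05-16:40, 20:20-21:00 (subtract 1h to convert from UTC+1).
Sofia in UTC: 08:55-17:25, 18:55-20:55 (add 2h to convert from UTC-2).
Aarav in UTC: 09:40-15:00, 15:40-21:00 (subtract 1h to convert from UTC+1).
Ximena in UTC: 09:50-13:10, 13:40-15:25, 18:25-21:00 (add 6h to convert from UTC-6).
Callum ∩ Sofia: 08:55-11:30, 12:05-16:40, 20:20-20:55.
Callum ∩ Sofia ∩ Aarav: 09:40-11:30, 12:05-15:00, 15:40-16:40, 20:20-20:55.
Callum ∩ Sofia ∩ Aarav ∩ Ximena: 09:50-11:30, 12:05-13:10, 13:40-15:00, 20:20-20:55.
So the common availability across everyone is 09:50-11:30, 12:05-13:10, 13:40-15:00, 20:20-20:55.
Summing the common windows: 100 + 65 + 80 + 35 = 280 minutes.

280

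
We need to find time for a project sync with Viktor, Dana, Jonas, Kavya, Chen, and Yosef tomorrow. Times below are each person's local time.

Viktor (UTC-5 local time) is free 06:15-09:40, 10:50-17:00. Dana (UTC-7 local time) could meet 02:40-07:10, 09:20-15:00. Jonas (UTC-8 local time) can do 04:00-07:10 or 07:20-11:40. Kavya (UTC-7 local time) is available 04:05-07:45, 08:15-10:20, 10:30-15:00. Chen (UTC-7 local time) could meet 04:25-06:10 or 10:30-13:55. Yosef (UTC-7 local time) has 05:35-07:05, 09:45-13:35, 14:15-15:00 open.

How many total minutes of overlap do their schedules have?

Viktor in UTC: 11:15-14:40, 15:50-22:00 (add 5h to convert from UTC-5).
Dana in UTC: 09:40-14:10, 16:20-22:00 (add 7h to convert from UTC-7).
Jonas in UTC: 12:00-15:10, 15:20-19:40 (add 8h to convert from UTC-8).
Kavya in UTC: 11:05-14:45, 15:15-17:20, 17:30-22:00 (add 7h to convert from UTC-7).
Chen in UTC: 11:25-13:10, 17:30-20:55 (add 7h to convert from UTC-7).
Yosef in UTC: 12:35-14:05, 16:45-20:35, 21:15-22:00 (add 7h to convert from UTC-7).
Viktor ∩ Dana: 11:15-14:10, 16:20-22:00.
Viktor ∩ Dana ∩ Jonas: 12:00-14:10, 16:20-19:40.
Viktor ∩ Dana ∩ Jonas ∩ Kavya: 12:00-14:10, 16:20-17:20, 17:30-19:40.
Viktor ∩ Dana ∩ Jonas ∩ Kavya ∩ Chen: 12:00-13:10, 17:30-19:40.
Viktor ∩ Dana ∩ Jonas ∩ Kavya ∩ Chen ∩ Yosef: 12:35-13:10, 17:30-19:40.
Summing the common windows: 35 + 130 = 165 minutes.

165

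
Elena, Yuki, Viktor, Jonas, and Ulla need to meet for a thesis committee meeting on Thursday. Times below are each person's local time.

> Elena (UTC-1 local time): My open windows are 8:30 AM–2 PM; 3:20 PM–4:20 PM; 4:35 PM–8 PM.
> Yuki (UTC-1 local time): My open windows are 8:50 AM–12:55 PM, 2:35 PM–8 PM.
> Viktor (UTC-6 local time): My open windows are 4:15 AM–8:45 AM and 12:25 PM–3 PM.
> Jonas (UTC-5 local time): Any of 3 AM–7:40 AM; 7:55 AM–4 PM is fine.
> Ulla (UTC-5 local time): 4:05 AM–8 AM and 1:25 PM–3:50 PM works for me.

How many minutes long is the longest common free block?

145

Elena in UTC: 09:30-15:00, 16:20-17:20, 17:35-21:00 (add 1h to convert from UTC-1).
Yuki in UTC: 09:50-13:55, 15:35-21:00 (add 1h to convert from UTC-1).
Viktor in UTC: 10:15-14:45, 18:25-21:00 (add 6h to convert from UTC-6).
Jonas in UTC: 08:00-12:40, 12:55-21:00 (add 5h to convert from UTC-5).
Ulla in UTC: 09:05-13:00, 18:25-20:50 (add 5h to convert from UTC-5).
Elena ∩ Yuki: 09:50-13:55, 16:20-17:20, 17:35-21:00.
Elena ∩ Yuki ∩ Viktor: 10:15-13:55, 18:25-21:00.
Elena ∩ Yuki ∩ Viktor ∩ Jonas: 10:15-12:40, 12:55-13:55, 18:25-21:00.
Elena ∩ Yuki ∩ Viktor ∩ Jonas ∩ Ulla: 10:15-12:40, 12:55-13:00, 18:25-20:50.
Those are the intersection windows.
The longest is 10:15-12:40 at 145 minutes.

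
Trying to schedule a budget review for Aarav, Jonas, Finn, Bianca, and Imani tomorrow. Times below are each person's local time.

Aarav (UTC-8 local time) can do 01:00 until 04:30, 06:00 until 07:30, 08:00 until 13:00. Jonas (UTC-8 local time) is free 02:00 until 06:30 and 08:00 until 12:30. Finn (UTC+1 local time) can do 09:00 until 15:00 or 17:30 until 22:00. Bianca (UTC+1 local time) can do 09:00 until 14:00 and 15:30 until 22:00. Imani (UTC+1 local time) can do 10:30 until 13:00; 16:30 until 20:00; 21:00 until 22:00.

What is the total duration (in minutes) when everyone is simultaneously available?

Aarav in UTC: 09:00-12:30, 14:00-15:30, 16:00-21:00 (add 8h to convert from UTC-8).
Jonas in UTC: 10:00-14:30, 16:00-20:30 (add 8h to convert from UTC-8).
Finn in UTC: 08:00-14:00, 16:30-21:00 (subtract 1h to convert from UTC+1).
Bianca in UTC: 08:00-13:00, 14:30-21:00 (subtract 1h to convert from UTC+1).
Imani in UTC: 09:30-12:00, 15:30-19:00, 20:00-21:00 (subtract 1h to convert from UTC+1).
Aarav ∩ Jonas: 10:00-12:30, 14:00-14:30, 16:00-20:30.
Aarav ∩ Jonas ∩ Finn: 10:00-12:30, 16:30-20:30.
Aarav ∩ Jonas ∩ Finn ∩ Bianca: 10:00-12:30, 16:30-20:30.
Aarav ∩ Jonas ∩ Finn ∩ Bianca ∩ Imani: 10:00-12:00, 16:30-19:00, 20:00-20:30.
So the common availability across everyone is 10:00-12:00, 16:30-19:00, 20:00-20:30.
Summing the common windows: 120 + 150 + 30 = 300 minutes.

300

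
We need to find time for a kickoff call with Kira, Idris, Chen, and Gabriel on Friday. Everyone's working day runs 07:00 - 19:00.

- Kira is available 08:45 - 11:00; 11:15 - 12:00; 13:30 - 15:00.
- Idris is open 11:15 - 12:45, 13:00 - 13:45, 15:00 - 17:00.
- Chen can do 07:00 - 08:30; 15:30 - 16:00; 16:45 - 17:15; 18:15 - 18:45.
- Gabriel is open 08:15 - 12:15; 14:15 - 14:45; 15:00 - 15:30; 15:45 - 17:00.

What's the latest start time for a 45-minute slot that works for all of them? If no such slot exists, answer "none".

Kira ∩ Idris: 11:15-12:00, 13:30-13:45.
Kira ∩ Idris ∩ Chen: ∅.
Kira ∩ Idris ∩ Chen ∩ Gabriel: ∅.
There is no time when everyone is free.
No common window is at least 45 minutes long.

none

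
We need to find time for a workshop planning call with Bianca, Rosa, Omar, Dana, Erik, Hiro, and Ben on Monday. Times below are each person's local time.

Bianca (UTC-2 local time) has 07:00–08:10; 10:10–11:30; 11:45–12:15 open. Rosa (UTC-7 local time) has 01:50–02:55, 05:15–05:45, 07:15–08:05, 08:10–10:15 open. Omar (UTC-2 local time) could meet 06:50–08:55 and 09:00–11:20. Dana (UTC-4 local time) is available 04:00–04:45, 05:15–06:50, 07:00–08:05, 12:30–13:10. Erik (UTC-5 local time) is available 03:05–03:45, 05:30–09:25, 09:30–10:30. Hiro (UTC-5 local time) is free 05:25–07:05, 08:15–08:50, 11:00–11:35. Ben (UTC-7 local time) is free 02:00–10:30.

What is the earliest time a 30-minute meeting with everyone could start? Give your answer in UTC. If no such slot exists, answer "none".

Bianca in UTC: 09:00-10:10, 12:10-13:30, 13:45-14:15 (add 2h to convert from UTC-2).
Rosa in UTC: 08:50-09:55, 12:15-12:45, 14:15-15:05, 15:10-17:15 (add 7h to convert from UTC-7).
Omar in UTC: 08:50-10:55, 11:00-13:20 (add 2h to convert from UTC-2).
Dana in UTC: 08:00-08:45, 09:15-10:50, 11:00-12:05, 16:30-17:10 (add 4h to convert from UTC-4).
Erik in UTC: 08:05-08:45, 10:30-14:25, 14:30-15:30 (add 5h to convert from UTC-5).
Hiro in UTC: 10:25-12:05, 13:15-13:50, 16:00-16:35 (add 5h to convert from UTC-5).
Ben in UTC: 09:00-17:30 (add 7h to convert from UTC-7).
Bianca ∩ Rosa: 09:00-09:55, 12:15-12:45.
Bianca ∩ Rosa ∩ Omar: 09:00-09:55, 12:15-12:45.
Bianca ∩ Rosa ∩ Omar ∩ Dana: 09:15-09:55.
Bianca ∩ Rosa ∩ Omar ∩ Dana ∩ Erik: ∅.
Bianca ∩ Rosa ∩ Omar ∩ Dana ∩ Erik ∩ Hiro: ∅.
Bianca ∩ Rosa ∩ Omar ∩ Dana ∩ Erik ∩ Hiro ∩ Ben: ∅.
There is no time when everyone is free.
No common window is at least 30 minutes long.

none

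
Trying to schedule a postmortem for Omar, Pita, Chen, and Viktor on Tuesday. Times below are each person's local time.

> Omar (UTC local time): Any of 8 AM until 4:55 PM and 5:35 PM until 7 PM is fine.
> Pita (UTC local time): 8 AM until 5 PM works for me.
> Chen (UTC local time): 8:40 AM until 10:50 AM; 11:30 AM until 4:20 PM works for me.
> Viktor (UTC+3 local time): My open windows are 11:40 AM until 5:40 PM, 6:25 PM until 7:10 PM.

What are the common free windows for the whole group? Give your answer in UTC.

08:40-10:50, 11:30-14:40, 15:25-16:10

Omar in UTC: 08:00-16:55, 17:35-19:00.
Pita in UTC: 08:00-17:00.
Chen in UTC: 08:40-10:50, 11:30-16:20.
Viktor in UTC: 08:40-14:40, 15:25-16:10 (subtract 3h to convert from UTC+3).
Omar ∩ Pita: 08:00-16:55.
Omar ∩ Pita ∩ Chen: 08:40-10:50, 11:30-16:20.
Omar ∩ Pita ∩ Chen ∩ Viktor: 08:40-10:50, 11:30-14:40, 15:25-16:10.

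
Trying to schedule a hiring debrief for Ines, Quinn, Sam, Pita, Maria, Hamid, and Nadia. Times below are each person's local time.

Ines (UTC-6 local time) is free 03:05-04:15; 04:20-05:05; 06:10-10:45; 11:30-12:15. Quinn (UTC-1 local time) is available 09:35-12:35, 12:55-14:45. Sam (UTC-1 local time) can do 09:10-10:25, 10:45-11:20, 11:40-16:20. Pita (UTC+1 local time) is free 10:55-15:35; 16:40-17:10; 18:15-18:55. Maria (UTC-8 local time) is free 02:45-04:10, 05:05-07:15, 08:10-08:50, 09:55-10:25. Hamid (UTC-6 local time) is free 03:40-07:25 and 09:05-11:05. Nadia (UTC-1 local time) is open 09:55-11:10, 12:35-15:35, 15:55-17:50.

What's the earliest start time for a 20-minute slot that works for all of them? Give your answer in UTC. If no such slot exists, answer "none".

Ines in UTC: 09:05-10:15, 10:20-11:05, 12:10-16:45, 17:30-18:15 (add 6h to convert from UTC-6).
Quinn in UTC: 10:35-13:35, 13:55-15:45 (add 1h to convert from UTC-1).
Sam in UTC: 10:10-11:25, 11:45-12:20, 12:40-17:20 (add 1h to convert from UTC-1).
Pita in UTC: 09:55-14:35, 15:40-16:10, 17:15-17:55 (subtract 1h to convert from UTC+1).
Maria in UTC: 10:45-12:10, 13:05-15:15, 16:10-16:50, 17:55-18:25 (add 8h to convert from UTC-8).
Hamid in UTC: 09:40-13:25, 15:05-17:05 (add 6h to convert from UTC-6).
Nadia in UTC: 10:55-12:10, 13:35-16:35, 16:55-18:50 (add 1h to convert from UTC-1).
Ines ∩ Quinn: 10:35-11:05, 12:10-13:35, 13:55-15:45.
Ines ∩ Quinn ∩ Sam: 10:35-11:05, 12:10-12:20, 12:40-13:35, 13:55-15:45.
Ines ∩ Quinn ∩ Sam ∩ Pita: 10:35-11:05, 12:10-12:20, 12:40-13:35, 13:55-14:35, 15:40-15:45.
Ines ∩ Quinn ∩ Sam ∩ Pita ∩ Maria: 10:45-11:05, 13:05-13:35, 13:55-14:35.
Ines ∩ Quinn ∩ Sam ∩ Pita ∩ Maria ∩ Hamid: 10:45-11:05, 13:05-13:25.
Ines ∩ Quinn ∩ Sam ∩ Pita ∩ Maria ∩ Hamid ∩ Nadia: 10:55-11:05.
No common window is at least 20 minutes long.

none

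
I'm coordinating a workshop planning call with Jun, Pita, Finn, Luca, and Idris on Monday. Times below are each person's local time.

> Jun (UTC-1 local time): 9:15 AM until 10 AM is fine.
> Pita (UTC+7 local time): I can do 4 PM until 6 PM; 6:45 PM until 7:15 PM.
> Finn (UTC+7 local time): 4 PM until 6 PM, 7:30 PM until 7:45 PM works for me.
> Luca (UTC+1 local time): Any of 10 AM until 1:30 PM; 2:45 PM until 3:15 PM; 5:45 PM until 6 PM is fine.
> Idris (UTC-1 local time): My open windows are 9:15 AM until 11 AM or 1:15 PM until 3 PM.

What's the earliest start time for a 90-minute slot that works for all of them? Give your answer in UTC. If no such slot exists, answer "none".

none

Jun in UTC: 10:15-11:00 (add 1h to convert from UTC-1).
Pita in UTC: 09:00-11:00, 11:45-12:15 (subtract 7h to convert from UTC+7).
Finn in UTC: 09:00-11:00, 12:30-12:45 (subtract 7h to convert from UTC+7).
Luca in UTC: 09:00-12:30, 13:45-14:15, 16:45-17:00 (subtract 1h to convert from UTC+1).
Idris in UTC: 10:15-12:00, 14:15-16:00 (add 1h to convert from UTC-1).
Jun ∩ Pita: 10:15-11:00.
Jun ∩ Pita ∩ Finn: 10:15-11:00.
Jun ∩ Pita ∩ Finn ∩ Luca: 10:15-11:00.
Jun ∩ Pita ∩ Finn ∩ Luca ∩ Idris: 10:15-11:00.
No common window is at least 90 minutes long.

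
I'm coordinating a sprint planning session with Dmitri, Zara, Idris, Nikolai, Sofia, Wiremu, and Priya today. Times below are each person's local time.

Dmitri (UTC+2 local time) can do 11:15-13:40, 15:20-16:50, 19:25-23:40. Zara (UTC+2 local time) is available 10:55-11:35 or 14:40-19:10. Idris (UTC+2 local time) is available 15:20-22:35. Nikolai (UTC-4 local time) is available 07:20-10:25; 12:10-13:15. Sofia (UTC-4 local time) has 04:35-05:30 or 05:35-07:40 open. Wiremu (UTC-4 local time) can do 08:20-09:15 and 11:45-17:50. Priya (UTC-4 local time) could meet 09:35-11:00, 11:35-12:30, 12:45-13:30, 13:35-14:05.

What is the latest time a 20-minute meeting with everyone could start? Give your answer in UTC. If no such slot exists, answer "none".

none

Dmitri in UTC: 09:15-11:40, 13:20-14:50, 17:25-21:40 (subtract 2h to convert from UTC+2).
Zara in UTC: 08:55-09:35, 12:40-17:10 (subtract 2h to convert from UTC+2).
Idris in UTC: 13:20-20:35 (subtract 2h to convert from UTC+2).
Nikolai in UTC: 11:20-14:25, 16:10-17:15 (add 4h to convert from UTC-4).
Sofia in UTC: 08:35-09:30, 09:35-11:40 (add 4h to convert from UTC-4).
Wiremu in UTC: 12:20-13:15, 15:45-21:50 (add 4h to convert from UTC-4).
Priya in UTC: 13:35-15:00, 15:35-16:30, 16:45-17:30, 17:35-18:05 (add 4h to convert from UTC-4).
Dmitri ∩ Zara: 09:15-09:35, 13:20-14:50.
Dmitri ∩ Zara ∩ Idris: 13:20-14:50.
Dmitri ∩ Zara ∩ Idris ∩ Nikolai: 13:20-14:25.
Dmitri ∩ Zara ∩ Idris ∩ Nikolai ∩ Sofia: ∅.
Dmitri ∩ Zara ∩ Idris ∩ Nikolai ∩ Sofia ∩ Wiremu: ∅.
Dmitri ∩ Zara ∩ Idris ∩ Nikolai ∩ Sofia ∩ Wiremu ∩ Priya: ∅.
There is no time when everyone is free.
No common window is at least 20 minutes long.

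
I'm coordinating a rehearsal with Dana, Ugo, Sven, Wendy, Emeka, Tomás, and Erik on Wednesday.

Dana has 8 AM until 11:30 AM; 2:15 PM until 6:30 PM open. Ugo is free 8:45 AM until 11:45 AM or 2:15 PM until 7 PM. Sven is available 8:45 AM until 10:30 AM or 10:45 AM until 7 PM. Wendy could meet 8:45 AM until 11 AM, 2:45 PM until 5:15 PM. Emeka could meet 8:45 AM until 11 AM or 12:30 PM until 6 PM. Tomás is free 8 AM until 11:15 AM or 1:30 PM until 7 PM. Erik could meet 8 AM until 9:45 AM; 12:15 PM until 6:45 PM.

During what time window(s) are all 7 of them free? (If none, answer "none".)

Dana ∩ Ugo: 08:45-11:30, 14:15-18:30.
Dana ∩ Ugo ∩ Sven: 08:45-10:30, 10:45-11:30, 14:15-18:30.
Dana ∩ Ugo ∩ Sven ∩ Wendy: 08:45-10:30, 10:45-11:00, 14:45-17:15.
Dana ∩ Ugo ∩ Sven ∩ Wendy ∩ Emeka: 08:45-10:30, 10:45-11:00, 14:45-17:15.
Dana ∩ Ugo ∩ Sven ∩ Wendy ∩ Emeka ∩ Tomás: 08:45-10:30, 10:45-11:00, 14:45-17:15.
Dana ∩ Ugo ∩ Sven ∩ Wendy ∩ Emeka ∩ Tomás ∩ Erik: 08:45-09:45, 14:45-17:15.
Those are the intersection windows.

08:45-09:45, 14:45-17:15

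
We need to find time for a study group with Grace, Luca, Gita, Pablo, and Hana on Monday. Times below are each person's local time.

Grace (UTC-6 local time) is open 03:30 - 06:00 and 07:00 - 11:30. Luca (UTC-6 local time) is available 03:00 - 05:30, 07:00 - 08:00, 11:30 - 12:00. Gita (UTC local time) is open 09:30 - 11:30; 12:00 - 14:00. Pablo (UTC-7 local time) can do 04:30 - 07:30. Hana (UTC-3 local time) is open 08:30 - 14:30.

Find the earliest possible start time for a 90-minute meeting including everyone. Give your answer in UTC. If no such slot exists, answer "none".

Grace in UTC: 09:30-12:00, 13:00-17:30 (add 6h to convert from UTC-6).
Luca in UTC: 09:00-11:30, 13:00-14:00, 17:30-18:00 (add 6h to convert from UTC-6).
Gita in UTC: 09:30-11:30, 12:00-14:00.
Pablo in UTC: 11:30-14:30 (add 7h to convert from UTC-7).
Hana in UTC: 11:30-17:30 (add 3h to convert from UTC-3).
Grace ∩ Luca: 09:30-11:30, 13:00-14:00.
Grace ∩ Luca ∩ Gita: 09:30-11:30, 13:00-14:00.
Grace ∩ Luca ∩ Gita ∩ Pablo: 13:00-14:00.
Grace ∩ Luca ∩ Gita ∩ Pablo ∩ Hana: 13:00-14:00.
Those are the intersection windows.
No common window is at least 90 minutes long.

none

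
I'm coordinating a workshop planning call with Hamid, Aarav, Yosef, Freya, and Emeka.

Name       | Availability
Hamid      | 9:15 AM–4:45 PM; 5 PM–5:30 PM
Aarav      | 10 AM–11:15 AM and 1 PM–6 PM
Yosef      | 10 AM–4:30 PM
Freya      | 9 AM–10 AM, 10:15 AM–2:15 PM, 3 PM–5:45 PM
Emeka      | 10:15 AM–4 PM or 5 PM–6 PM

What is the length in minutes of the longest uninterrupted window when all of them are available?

Hamid ∩ Aarav: 10:00-11:15, 13:00-16:45, 17:00-17:30.
Hamid ∩ Aarav ∩ Yosef: 10:00-11:15, 13:00-16:30.
Hamid ∩ Aarav ∩ Yosef ∩ Freya: 10:15-11:15, 13:00-14:15, 15:00-16:30.
Hamid ∩ Aarav ∩ Yosef ∩ Freya ∩ Emeka: 10:15-11:15, 13:00-14:15, 15:00-16:00.
So the common availability across everyone is 10:15-11:15, 13:00-14:15, 15:00-16:00.
The longest is 13:00-14:15 at 75 minutes.

75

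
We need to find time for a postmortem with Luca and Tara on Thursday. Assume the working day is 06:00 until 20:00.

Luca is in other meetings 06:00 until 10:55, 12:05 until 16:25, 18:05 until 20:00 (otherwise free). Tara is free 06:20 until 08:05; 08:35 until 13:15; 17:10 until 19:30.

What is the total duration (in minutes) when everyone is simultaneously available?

Luca free: 10:55-12:05, 16:25-18:05 (invert busy blocks within the working day).
Tara free: 06:20-08:05, 08:35-13:15, 17:10-19:30.
Luca ∩ Tara: 10:55-12:05, 17:10-18:05.
Those are the intersection windows.
Summing the common windows: 70 + 55 = 125 minutes.

125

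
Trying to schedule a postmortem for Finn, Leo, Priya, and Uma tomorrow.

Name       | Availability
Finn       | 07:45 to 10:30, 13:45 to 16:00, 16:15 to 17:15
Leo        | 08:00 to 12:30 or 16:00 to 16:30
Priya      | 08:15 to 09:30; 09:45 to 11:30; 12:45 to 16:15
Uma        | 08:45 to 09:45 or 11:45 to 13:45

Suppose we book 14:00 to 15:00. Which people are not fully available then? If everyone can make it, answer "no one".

Finn: free for 14:00-15:00. Leo: not fully free for 14:00-15:00. Priya: free for 14:00-15:00. Uma: not fully free for 14:00-15:00.

Leo, Uma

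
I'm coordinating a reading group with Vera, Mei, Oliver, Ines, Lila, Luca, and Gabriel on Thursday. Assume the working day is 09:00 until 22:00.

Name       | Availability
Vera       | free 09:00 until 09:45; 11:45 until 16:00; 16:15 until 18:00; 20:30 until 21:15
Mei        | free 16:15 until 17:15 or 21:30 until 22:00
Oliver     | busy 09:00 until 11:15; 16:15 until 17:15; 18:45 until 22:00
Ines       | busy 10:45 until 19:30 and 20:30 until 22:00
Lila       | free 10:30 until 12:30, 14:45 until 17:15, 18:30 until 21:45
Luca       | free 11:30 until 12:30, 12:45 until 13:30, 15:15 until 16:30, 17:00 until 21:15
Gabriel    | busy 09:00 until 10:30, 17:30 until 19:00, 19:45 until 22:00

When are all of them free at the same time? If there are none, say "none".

Vera free: 09:00-09:45, 11:45-16:00, 16:15-18:00, 20:30-21:15.
Mei free: 16:15-17:15, 21:30-22:00.
Oliver free: 11:15-16:15, 17:15-18:45 (invert busy blocks within the working day).
Ines free: 09:00-10:45, 19:30-20:30 (invert busy blocks within the working day).
Lila free: 10:30-12:30, 14:45-17:15, 18:30-21:45.
Luca free: 11:30-12:30, 12:45-13:30, 15:15-16:30, 17:00-21:15.
Gabriel free: 10:30-17:30, 19:00-19:45 (invert busy blocks within the working day).
Vera ∩ Mei: 16:15-17:15.
Vera ∩ Mei ∩ Oliver: ∅.
Vera ∩ Mei ∩ Oliver ∩ Ines: ∅.
Vera ∩ Mei ∩ Oliver ∩ Ines ∩ Lila: ∅.
Vera ∩ Mei ∩ Oliver ∩ Ines ∩ Lila ∩ Luca: ∅.
Vera ∩ Mei ∩ Oliver ∩ Ines ∩ Lila ∩ Luca ∩ Gabriel: ∅.
There is no time when everyone is free.

none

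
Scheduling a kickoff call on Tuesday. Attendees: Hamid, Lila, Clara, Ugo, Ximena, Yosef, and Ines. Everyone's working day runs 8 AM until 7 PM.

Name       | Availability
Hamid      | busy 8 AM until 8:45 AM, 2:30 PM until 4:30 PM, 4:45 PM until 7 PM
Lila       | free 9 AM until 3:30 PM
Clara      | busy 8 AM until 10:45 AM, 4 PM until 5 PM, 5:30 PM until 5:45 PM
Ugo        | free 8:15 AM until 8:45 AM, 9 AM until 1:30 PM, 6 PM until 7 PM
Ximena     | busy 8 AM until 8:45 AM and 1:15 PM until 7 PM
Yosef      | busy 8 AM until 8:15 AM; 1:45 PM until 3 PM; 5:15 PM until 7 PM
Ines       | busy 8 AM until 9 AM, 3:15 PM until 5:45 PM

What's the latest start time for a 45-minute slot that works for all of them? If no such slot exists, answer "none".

12:30

Hamid free: 08:45-14:30, 16:30-16:45 (invert busy blocks within the working day).
Lila free: 09:00-15:30.
Clara free: 10:45-16:00, 17:00-17:30, 17:45-19:00 (invert busy blocks within the working day).
Ugo free: 08:15-08:45, 09:00-13:30, 18:00-19:00.
Ximena free: 08:45-13:15 (invert busy blocks within the working day).
Yosef free: 08:15-13:45, 15:00-17:15 (invert busy blocks within the working day).
Ines free: 09:00-15:15, 17:45-19:00 (invert busy blocks within the working day).
Hamid ∩ Lila: 09:00-14:30.
Hamid ∩ Lila ∩ Clara: 10:45-14:30.
Hamid ∩ Lila ∩ Clara ∩ Ugo: 10:45-13:30.
Hamid ∩ Lila ∩ Clara ∩ Ugo ∩ Ximena: 10:45-13:15.
Hamid ∩ Lila ∩ Clara ∩ Ugo ∩ Ximena ∩ Yosef: 10:45-13:15.
Hamid ∩ Lila ∩ Clara ∩ Ugo ∩ Ximena ∩ Yosef ∩ Ines: 10:45-13:15.
Those are the intersection windows.
The last common window of at least 45 minutes is 10:45-13:15; a 45-minute meeting can start as late as 12:30 and still end by 13:15.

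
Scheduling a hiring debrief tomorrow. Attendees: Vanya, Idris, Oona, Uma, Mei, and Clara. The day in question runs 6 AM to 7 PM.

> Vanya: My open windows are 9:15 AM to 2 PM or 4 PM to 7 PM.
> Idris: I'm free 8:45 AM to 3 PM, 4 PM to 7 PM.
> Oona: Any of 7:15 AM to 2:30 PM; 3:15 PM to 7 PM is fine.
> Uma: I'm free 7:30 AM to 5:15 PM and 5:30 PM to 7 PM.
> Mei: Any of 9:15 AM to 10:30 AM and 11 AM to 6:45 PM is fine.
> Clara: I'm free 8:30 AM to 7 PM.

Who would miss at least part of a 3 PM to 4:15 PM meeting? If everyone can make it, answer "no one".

Vanya: not fully free for 15:00-16:15. Idris: not fully free for 15:00-16:15. Oona: not fully free for 15:00-16:15. Uma: free for 15:00-16:15. Mei: free for 15:00-16:15. Clara: free for 15:00-16:15.

Idris, Oona, Vanya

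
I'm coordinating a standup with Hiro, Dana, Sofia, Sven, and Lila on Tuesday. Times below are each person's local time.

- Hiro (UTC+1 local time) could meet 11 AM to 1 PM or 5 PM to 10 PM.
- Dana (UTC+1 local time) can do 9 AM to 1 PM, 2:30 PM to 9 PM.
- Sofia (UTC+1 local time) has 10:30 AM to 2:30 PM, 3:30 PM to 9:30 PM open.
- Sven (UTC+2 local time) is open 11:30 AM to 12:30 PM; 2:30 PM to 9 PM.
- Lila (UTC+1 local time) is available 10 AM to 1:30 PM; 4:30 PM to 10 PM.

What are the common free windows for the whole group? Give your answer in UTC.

Hiro in UTC: 10:00-12:00, 16:00-21:00 (subtract 1h to convert from UTC+1).
Dana in UTC: 08:00-12:00, 13:30-20:00 (subtract 1h to convert from UTC+1).
Sofia in UTC: 09:30-13:30, 14:30-20:30 (subtract 1h to convert from UTC+1).
Sven in UTC: 09:30-10:30, 12:30-19:00 (subtract 2h to convert from UTC+2).
Lila in UTC: 09:00-12:30, 15:30-21:00 (subtract 1h to convert from UTC+1).
Hiro ∩ Dana: 10:00-12:00, 16:00-20:00.
Hiro ∩ Dana ∩ Sofia: 10:00-12:00, 16:00-20:00.
Hiro ∩ Dana ∩ Sofia ∩ Sven: 10:00-10:30, 16:00-19:00.
Hiro ∩ Dana ∩ Sofia ∩ Sven ∩ Lila: 10:00-10:30, 16:00-19:00.
So the common availability across everyone is 10:00-10:30, 16:00-19:00.

10:00-10:30, 16:00-19:00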